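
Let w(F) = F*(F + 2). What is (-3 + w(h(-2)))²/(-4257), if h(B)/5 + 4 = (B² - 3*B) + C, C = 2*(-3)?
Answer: -1/473 ≈ -0.0021142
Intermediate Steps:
C = -6
h(B) = -50 - 15*B + 5*B² (h(B) = -20 + 5*((B² - 3*B) - 6) = -20 + 5*(-6 + B² - 3*B) = -20 + (-30 - 15*B + 5*B²) = -50 - 15*B + 5*B²)
w(F) = F*(2 + F)
(-3 + w(h(-2)))²/(-4257) = (-3 + (-50 - 15*(-2) + 5*(-2)²)*(2 + (-50 - 15*(-2) + 5*(-2)²)))²/(-4257) = -(-3 + (-50 + 30 + 5*4)*(2 + (-50 + 30 + 5*4)))²/4257 = -(-3 + (-50 + 30 + 20)*(2 + (-50 + 30 + 20)))²/4257 = -(-3 + 0*(2 + 0))²/4257 = -(-3 + 0*2)²/4257 = -(-3 + 0)²/4257 = -1/4257*(-3)² = -1/4257*9 = -1/473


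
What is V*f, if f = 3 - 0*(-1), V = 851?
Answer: 2553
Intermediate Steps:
f = 3 (f = 3 - 1*0 = 3 + 0 = 3)
V*f = 851*3 = 2553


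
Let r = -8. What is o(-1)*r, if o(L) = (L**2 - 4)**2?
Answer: -72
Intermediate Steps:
o(L) = (-4 + L**2)**2
o(-1)*r = (-4 + (-1)**2)**2*(-8) = (-4 + 1)**2*(-8) = (-3)**2*(-8) = 9*(-8) = -72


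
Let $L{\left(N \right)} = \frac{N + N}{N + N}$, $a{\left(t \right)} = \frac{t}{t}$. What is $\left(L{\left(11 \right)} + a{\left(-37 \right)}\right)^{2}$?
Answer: $4$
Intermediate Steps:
$a{\left(t \right)} = 1$
$L{\left(N \right)} = 1$ ($L{\left(N \right)} = \frac{2 N}{2 N} = 2 N \frac{1}{2 N} = 1$)
$\left(L{\left(11 \right)} + a{\left(-37 \right)}\right)^{2} = \left(1 + 1\right)^{2} = 2^{2} = 4$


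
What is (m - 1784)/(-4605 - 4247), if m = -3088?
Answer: 1218/2213 ≈ 0.55038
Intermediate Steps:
(m - 1784)/(-4605 - 4247) = (-3088 - 1784)/(-4605 - 4247) = -4872/(-8852) = -4872*(-1/8852) = 1218/2213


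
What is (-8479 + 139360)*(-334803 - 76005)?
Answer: -53766961848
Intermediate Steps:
(-8479 + 139360)*(-334803 - 76005) = 130881*(-410808) = -53766961848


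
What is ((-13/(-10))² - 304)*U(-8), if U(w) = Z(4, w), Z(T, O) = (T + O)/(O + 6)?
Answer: -30231/50 ≈ -604.62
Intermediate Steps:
Z(T, O) = (O + T)/(6 + O)
U(w) = (4 + w)/(6 + w) (U(w) = (w + 4)/(6 + w) = (4 + w)/(6 + w))
((-13/(-10))² - 304)*U(-8) = ((-13/(-10))² - 304)*((4 - 8)/(6 - 8)) = ((-13*(-⅒))² - 304)*(-4/(-2)) = ((13/10)² - 304)*(-½*(-4)) = (169/100 - 304)*2 = -30231/100*2 = -30231/50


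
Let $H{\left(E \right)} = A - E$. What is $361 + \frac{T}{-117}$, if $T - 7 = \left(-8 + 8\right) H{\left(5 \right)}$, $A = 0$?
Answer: $\frac{42230}{117} \approx 360.94$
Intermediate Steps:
$H{\left(E \right)} = - E$ ($H{\left(E \right)} = 0 - E = - E$)
$T = 7$ ($T = 7 + \left(-8 + 8\right) \left(\left(-1\right) 5\right) = 7 + 0 \left(-5\right) = 7 + 0 = 7$)
$361 + \frac{T}{-117} = 361 + \frac{1}{-117} \cdot 7 = 361 - \frac{7}{117} = \frac{42230}{117}$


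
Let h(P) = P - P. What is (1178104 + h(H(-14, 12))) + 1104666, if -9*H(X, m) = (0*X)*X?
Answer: 2282770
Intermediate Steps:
H(X, m) = 0 (H(X, m) = -0*X*X/9 = -0*X = -1/9*0 = 0)
h(P) = 0
(1178104 + h(H(-14, 12))) + 1104666 = (1178104 + 0) + 1104666 = 1178104 + 1104666 = 2282770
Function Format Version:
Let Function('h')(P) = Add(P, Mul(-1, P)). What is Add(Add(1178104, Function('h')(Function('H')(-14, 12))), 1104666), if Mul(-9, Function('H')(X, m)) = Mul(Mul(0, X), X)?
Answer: 2282770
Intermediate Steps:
Function('H')(X, m) = 0 (Function('H')(X, m) = Mul(Rational(-1, 9), Mul(Mul(0, X), X)) = Mul(Rational(-1, 9), Mul(0, X)) = Mul(Rational(-1, 9), 0) = 0)
Function('h')(P) = 0
Add(Add(1178104, Function('h')(Function('H')(-14, 12))), 1104666) = Add(Add(1178104, 0), 1104666) = Add(1178104, 1104666) = 2282770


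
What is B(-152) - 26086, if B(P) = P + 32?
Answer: -26206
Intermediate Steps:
B(P) = 32 + P
B(-152) - 26086 = (32 - 152) - 26086 = -120 - 26086 = -26206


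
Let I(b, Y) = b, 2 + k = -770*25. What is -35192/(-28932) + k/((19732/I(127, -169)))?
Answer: -4377777949/35680389 ≈ -122.69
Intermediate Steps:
k = -19252 (k = -2 - 770*25 = -2 - 19250 = -19252)
-35192/(-28932) + k/((19732/I(127, -169))) = -35192/(-28932) - 19252/(19732/127) = -35192*(-1/28932) - 19252/(19732*(1/127)) = 8798/7233 - 19252/19732/127 = 8798/7233 - 19252*127/19732 = 8798/7233 - 611251/4933 = -4377777949/35680389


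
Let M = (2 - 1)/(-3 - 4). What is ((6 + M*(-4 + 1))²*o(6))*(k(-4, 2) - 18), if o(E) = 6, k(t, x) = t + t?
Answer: -315900/49 ≈ -6446.9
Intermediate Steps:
k(t, x) = 2*t
M = -⅐ (M = 1/(-7) = 1*(-⅐) = -⅐ ≈ -0.14286)
((6 + M*(-4 + 1))²*o(6))*(k(-4, 2) - 18) = ((6 - (-4 + 1)/7)²*6)*(2*(-4) - 18) = ((6 - ⅐*(-3))²*6)*(-8 - 18) = ((6 + 3/7)²*6)*(-26) = ((45/7)²*6)*(-26) = ((2025/49)*6)*(-26) = (12150/49)*(-26) = -315900/49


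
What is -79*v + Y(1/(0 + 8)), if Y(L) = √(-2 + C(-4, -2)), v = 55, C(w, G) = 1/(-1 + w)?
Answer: -4345 + I*√55/5 ≈ -4345.0 + 1.4832*I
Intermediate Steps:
Y(L) = I*√55/5 (Y(L) = √(-2 + 1/(-1 - 4)) = √(-2 + 1/(-5)) = √(-2 - ⅕) = √(-11/5) = I*√55/5)
-79*v + Y(1/(0 + 8)) = -79*55 + I*√55/5 = -4345 + I*√55/5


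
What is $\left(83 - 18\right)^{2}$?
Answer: $4225$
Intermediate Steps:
$\left(83 - 18\right)^{2} = 65^{2} = 4225$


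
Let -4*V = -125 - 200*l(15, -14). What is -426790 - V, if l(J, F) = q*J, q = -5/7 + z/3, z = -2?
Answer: -11921995/28 ≈ -4.2579e+5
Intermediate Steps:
q = -29/21 (q = -5/7 - 2/3 = -5*⅐ - 2*⅓ = -5/7 - ⅔ = -29/21 ≈ -1.3810)
l(J, F) = -29*J/21
V = -28125/28 (V = -(-125 - (-5800)*15/21)/4 = -(-125 - 200*(-145/7))/4 = -(-125 + 29000/7)/4 = -¼*28125/7 = -28125/28 ≈ -1004.5)
-426790 - V = -426790 - 1*(-28125/28) = -426790 + 28125/28 = -11921995/28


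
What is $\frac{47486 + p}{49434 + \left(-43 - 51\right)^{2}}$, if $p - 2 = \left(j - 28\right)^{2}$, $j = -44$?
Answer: $\frac{26336}{29135} \approx 0.90393$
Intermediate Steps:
$p = 5186$ ($p = 2 + \left(-44 - 28\right)^{2} = 2 + \left(-72\right)^{2} = 2 + 5184 = 5186$)
$\frac{47486 + p}{49434 + \left(-43 - 51\right)^{2}} = \frac{47486 + 5186}{49434 + \left(-43 - 51\right)^{2}} = \frac{52672}{49434 + \left(-43 - 51\right)^{2}} = \frac{52672}{49434 + \left(-94\right)^{2}} = \frac{52672}{49434 + 8836} = \frac{52672}{58270} = 52672 \cdot \frac{1}{58270} = \frac{26336}{29135}$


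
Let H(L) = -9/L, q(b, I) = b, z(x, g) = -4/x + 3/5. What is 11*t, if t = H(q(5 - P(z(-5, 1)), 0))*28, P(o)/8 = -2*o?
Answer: -13860/137 ≈ -101.17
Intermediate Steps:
z(x, g) = ⅗ - 4/x (z(x, g) = -4/x + 3*(⅕) = -4/x + ⅗ = ⅗ - 4/x)
P(o) = -16*o (P(o) = 8*(-2*o) = -16*o)
t = -1260/137 (t = -9/(5 - (-16)*(⅗ - 4/(-5)))*28 = -9/(5 - (-16)*(⅗ - 4*(-⅕)))*28 = -9/(5 - (-16)*(⅗ + ⅘))*28 = -9/(5 - (-16)*7/5)*28 = -9/(5 - 1*(-112/5))*28 = -9/(5 + 112/5)*28 = -9/137/5*28 = -9*5/137*28 = -45/137*28 = -1260/137 ≈ -9.1971)
11*t = 11*(-1260/137) = -13860/137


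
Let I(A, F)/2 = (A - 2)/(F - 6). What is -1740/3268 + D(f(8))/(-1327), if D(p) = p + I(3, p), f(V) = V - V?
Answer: -1730918/3252477 ≈ -0.53218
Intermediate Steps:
I(A, F) = 2*(-2 + A)/(-6 + F) (I(A, F) = 2*((A - 2)/(F - 6)) = 2*((-2 + A)/(-6 + F)) = 2*(-2 + A)/(-6 + F))
f(V) = 0
D(p) = p + 2/(-6 + p) (D(p) = p + 2*(-2 + 3)/(-6 + p) = p + 2*1/(-6 + p) = p + 2/(-6 + p))
-1740/3268 + D(f(8))/(-1327) = -1740/3268 + ((2 + 0*(-6 + 0))/(-6 + 0))/(-1327) = -1740*1/3268 + ((2 + 0*(-6))/(-6))*(-1/1327) = -435/817 - (2 + 0)/6*(-1/1327) = -435/817 - ⅙*2*(-1/1327) = -435/817 - ⅓*(-1/1327) = -435/817 + 1/3981 = -1730918/3252477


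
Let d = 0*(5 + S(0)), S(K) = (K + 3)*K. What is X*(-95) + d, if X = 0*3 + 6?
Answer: -570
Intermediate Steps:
S(K) = K*(3 + K) (S(K) = (3 + K)*K = K*(3 + K))
d = 0 (d = 0*(5 + 0*(3 + 0)) = 0*(5 + 0*3) = 0*(5 + 0) = 0*5 = 0)
X = 6 (X = 0 + 6 = 6)
X*(-95) + d = 6*(-95) + 0 = -570 + 0 = -570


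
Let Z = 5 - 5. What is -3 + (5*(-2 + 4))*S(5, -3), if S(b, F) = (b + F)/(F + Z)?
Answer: -29/3 ≈ -9.6667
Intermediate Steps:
Z = 0
S(b, F) = (F + b)/F (S(b, F) = (b + F)/(F + 0) = (F + b)/F)
-3 + (5*(-2 + 4))*S(5, -3) = -3 + (5*(-2 + 4))*((-3 + 5)/(-3)) = -3 + (5*2)*(-1/3*2) = -3 + 10*(-2/3) = -3 - 20/3 = -29/3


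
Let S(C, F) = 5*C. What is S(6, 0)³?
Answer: 27000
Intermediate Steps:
S(6, 0)³ = (5*6)³ = 30³ = 27000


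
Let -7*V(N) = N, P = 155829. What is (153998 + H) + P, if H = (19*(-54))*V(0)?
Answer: 309827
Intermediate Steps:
V(N) = -N/7
H = 0 (H = (19*(-54))*(-⅐*0) = -1026*0 = 0)
(153998 + H) + P = (153998 + 0) + 155829 = 153998 + 155829 = 309827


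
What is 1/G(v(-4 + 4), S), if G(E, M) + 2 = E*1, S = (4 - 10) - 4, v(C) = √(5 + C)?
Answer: 2 + √5 ≈ 4.2361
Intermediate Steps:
S = -10 (S = -6 - 4 = -10)
G(E, M) = -2 + E (G(E, M) = -2 + E*1 = -2 + E)
1/G(v(-4 + 4), S) = 1/(-2 + √(5 + (-4 + 4))) = 1/(-2 + √(5 + 0)) = 1/(-2 + √5)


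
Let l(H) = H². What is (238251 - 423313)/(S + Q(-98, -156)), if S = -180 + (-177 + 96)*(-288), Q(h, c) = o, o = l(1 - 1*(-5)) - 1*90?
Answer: -92531/11547 ≈ -8.0134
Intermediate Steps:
o = -54 (o = (1 - 1*(-5))² - 1*90 = (1 + 5)² - 90 = 6² - 90 = 36 - 90 = -54)
Q(h, c) = -54
S = 23148 (S = -180 - 81*(-288) = -180 + 23328 = 23148)
(238251 - 423313)/(S + Q(-98, -156)) = (238251 - 423313)/(23148 - 54) = -185062/23094 = -185062*1/23094 = -92531/11547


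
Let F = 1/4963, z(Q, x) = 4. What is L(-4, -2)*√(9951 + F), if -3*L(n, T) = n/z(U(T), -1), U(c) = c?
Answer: √245106757882/14889 ≈ 33.252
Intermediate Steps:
F = 1/4963 ≈ 0.00020149
L(n, T) = -n/12 (L(n, T) = -n/(3*4) = -n/12)
L(-4, -2)*√(9951 + F) = (-1/12*(-4))*√(9951 + 1/4963) = √(49386814/4963)/3 = (√245106757882/4963)/3 = √245106757882/14889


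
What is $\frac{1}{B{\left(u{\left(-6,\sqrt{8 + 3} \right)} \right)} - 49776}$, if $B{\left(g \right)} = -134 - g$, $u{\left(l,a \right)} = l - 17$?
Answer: $- \frac{1}{49887} \approx -2.0045 \cdot 10^{-5}$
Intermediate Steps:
$u{\left(l,a \right)} = -17 + l$
$\frac{1}{B{\left(u{\left(-6,\sqrt{8 + 3} \right)} \right)} - 49776} = \frac{1}{\left(-134 - \left(-17 - 6\right)\right) - 49776} = \frac{1}{\left(-134 - -23\right) - 49776} = \frac{1}{\left(-134 + 23\right) - 49776} = \frac{1}{-111 - 49776} = \frac{1}{-49887} = - \frac{1}{49887}$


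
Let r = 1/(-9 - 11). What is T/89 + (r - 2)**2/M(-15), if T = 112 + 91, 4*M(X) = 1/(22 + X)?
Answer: 1067563/8900 ≈ 119.95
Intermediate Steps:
M(X) = 1/(4*(22 + X))
r = -1/20 (r = 1/(-20) = -1/20 ≈ -0.050000)
T = 203
T/89 + (r - 2)**2/M(-15) = 203/89 + (-1/20 - 2)**2/((1/(4*(22 - 15)))) = 203*(1/89) + (-41/20)**2/(((1/4)/7)) = 203/89 + 1681/(400*(((1/4)*(1/7)))) = 203/89 + 1681/(400*(1/28)) = 203/89 + (1681/400)*28 = 203/89 + 11767/100 = 1067563/8900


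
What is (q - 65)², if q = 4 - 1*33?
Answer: 8836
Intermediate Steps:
q = -29 (q = 4 - 33 = -29)
(q - 65)² = (-29 - 65)² = (-94)² = 8836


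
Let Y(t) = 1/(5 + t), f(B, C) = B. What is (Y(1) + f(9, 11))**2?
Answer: 3025/36 ≈ 84.028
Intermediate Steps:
(Y(1) + f(9, 11))**2 = (1/(5 + 1) + 9)**2 = (1/6 + 9)**2 = (55/6)**2 = 3025/36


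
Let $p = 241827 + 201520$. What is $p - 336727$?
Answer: $106620$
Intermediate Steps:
$p = 443347$
$p - 336727 = 443347 - 336727 = 106620$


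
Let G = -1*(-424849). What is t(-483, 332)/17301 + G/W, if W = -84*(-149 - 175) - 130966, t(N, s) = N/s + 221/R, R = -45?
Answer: -132317514257/32309617500 ≈ -4.0953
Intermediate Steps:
t(N, s) = -221/45 + N/s (t(N, s) = N/s + 221/(-45) = N/s + 221*(-1/45) = N/s - 221/45 = -221/45 + N/s)
G = 424849
W = -103750 (W = -84*(-324) - 130966 = 27216 - 130966 = -103750)
t(-483, 332)/17301 + G/W = (-221/45 - 483/332)/17301 + 424849/(-103750) = (-221/45 - 483*1/332)*(1/17301) + 424849*(-1/103750) = (-221/45 - 483/332)*(1/17301) - 424849/103750 = -95107/14940*1/17301 - 424849/103750 = -95107/258476940 - 424849/103750 = -132317514257/32309617500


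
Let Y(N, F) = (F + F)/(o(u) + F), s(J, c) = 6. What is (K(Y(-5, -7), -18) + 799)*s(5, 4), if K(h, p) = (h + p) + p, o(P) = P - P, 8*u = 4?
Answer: 4590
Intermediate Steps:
u = ½ (u = (⅛)*4 = ½ ≈ 0.50000)
o(P) = 0
Y(N, F) = 2 (Y(N, F) = (F + F)/(0 + F) = (2*F)/F = 2)
K(h, p) = h + 2*p
(K(Y(-5, -7), -18) + 799)*s(5, 4) = ((2 + 2*(-18)) + 799)*6 = ((2 - 36) + 799)*6 = (-34 + 799)*6 = 765*6 = 4590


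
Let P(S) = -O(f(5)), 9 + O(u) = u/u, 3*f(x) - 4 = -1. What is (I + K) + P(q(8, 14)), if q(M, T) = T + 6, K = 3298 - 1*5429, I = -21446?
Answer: -23569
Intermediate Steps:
f(x) = 1 (f(x) = 4/3 + (⅓)*(-1) = 4/3 - ⅓ = 1)
K = -2131 (K = 3298 - 5429 = -2131)
q(M, T) = 6 + T
O(u) = -8 (O(u) = -9 + u/u = -9 + 1 = -8)
P(S) = 8 (P(S) = -1*(-8) = 8)
(I + K) + P(q(8, 14)) = (-21446 - 2131) + 8 = -23577 + 8 = -23569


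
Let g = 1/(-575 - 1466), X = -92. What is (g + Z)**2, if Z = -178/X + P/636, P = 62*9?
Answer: 48934627818241/6190039504441 ≈ 7.9054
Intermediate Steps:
P = 558
Z = 3428/1219 (Z = -178/(-92) + 558/636 = -178*(-1/92) + 558*(1/636) = 89/46 + 93/106 = 3428/1219 ≈ 2.8121)
g = -1/2041 (g = 1/(-2041) = -1/2041 ≈ -0.00048996)
(g + Z)**2 = (-1/2041 + 3428/1219)**2 = (6995329/2487979)**2 = 48934627818241/6190039504441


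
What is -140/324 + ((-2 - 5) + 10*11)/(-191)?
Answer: -15028/15471 ≈ -0.97137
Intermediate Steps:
-140/324 + ((-2 - 5) + 10*11)/(-191) = -140*1/324 + (-7 + 110)*(-1/191) = -35/81 + 103*(-1/191) = -35/81 - 103/191 = -15028/15471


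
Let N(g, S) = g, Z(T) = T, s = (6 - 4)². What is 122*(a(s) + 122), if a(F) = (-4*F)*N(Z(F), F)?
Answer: 7076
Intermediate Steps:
s = 4 (s = 2² = 4)
a(F) = -4*F² (a(F) = (-4*F)*F = -4*F²)
122*(a(s) + 122) = 122*(-4*4² + 122) = 122*(-4*16 + 122) = 122*(-64 + 122) = 122*58 = 7076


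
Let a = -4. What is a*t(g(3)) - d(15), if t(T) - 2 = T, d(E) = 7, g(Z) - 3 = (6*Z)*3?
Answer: -243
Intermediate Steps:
g(Z) = 3 + 18*Z (g(Z) = 3 + (6*Z)*3 = 3 + 18*Z)
t(T) = 2 + T
a*t(g(3)) - d(15) = -4*(2 + (3 + 18*3)) - 1*7 = -4*(2 + (3 + 54)) - 7 = -4*(2 + 57) - 7 = -4*59 - 7 = -236 - 7 = -243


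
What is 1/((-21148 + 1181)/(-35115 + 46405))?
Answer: -11290/19967 ≈ -0.56543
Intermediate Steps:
1/((-21148 + 1181)/(-35115 + 46405)) = 1/(-19967/11290) = -11290/19967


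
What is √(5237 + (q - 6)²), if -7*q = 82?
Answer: 3*√30221/7 ≈ 74.504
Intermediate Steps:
q = -82/7 (q = -⅐*82 = -82/7 ≈ -11.714)
√(5237 + (q - 6)²) = √(5237 + (-82/7 - 6)²) = √(5237 + (-124/7)²) = √(5237 + 15376/49) = √(271989/49) = 3*√30221/7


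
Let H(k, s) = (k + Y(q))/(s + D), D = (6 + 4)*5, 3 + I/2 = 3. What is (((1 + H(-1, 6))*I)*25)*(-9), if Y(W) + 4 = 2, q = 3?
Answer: 0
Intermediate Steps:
Y(W) = -2 (Y(W) = -4 + 2 = -2)
I = 0 (I = -6 + 2*3 = -6 + 6 = 0)
D = 50 (D = 10*5 = 50)
H(k, s) = (-2 + k)/(50 + s) (H(k, s) = (k - 2)/(s + 50) = (-2 + k)/(50 + s))
(((1 + H(-1, 6))*I)*25)*(-9) = (((1 + (-2 - 1)/(50 + 6))*0)*25)*(-9) = (((1 - 3/56)*0)*25)*(-9) = (((53/56)*0)*25)*(-9) = (0*25)*(-9) = 0*(-9) = 0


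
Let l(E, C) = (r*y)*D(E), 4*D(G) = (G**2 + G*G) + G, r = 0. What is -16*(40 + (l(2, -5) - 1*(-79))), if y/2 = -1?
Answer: -1904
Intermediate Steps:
y = -2 (y = 2*(-1) = -2)
D(G) = G**2/2 + G/4 (D(G) = ((G**2 + G*G) + G)/4 = ((G**2 + G**2) + G)/4 = (2*G**2 + G)/4 = (G + 2*G**2)/4 = G**2/2 + G/4)
l(E, C) = 0 (l(E, C) = (0*(-2))*(E*(1 + 2*E)/4) = 0*(E*(1 + 2*E)/4) = 0)
-16*(40 + (l(2, -5) - 1*(-79))) = -16*(40 + (0 - 1*(-79))) = -16*(40 + (0 + 79)) = -16*(40 + 79) = -16*119 = -1904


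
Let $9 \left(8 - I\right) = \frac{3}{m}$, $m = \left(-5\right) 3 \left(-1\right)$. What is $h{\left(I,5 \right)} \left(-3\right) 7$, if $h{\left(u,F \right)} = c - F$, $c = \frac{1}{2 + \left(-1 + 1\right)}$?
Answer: $\frac{189}{2} \approx 94.5$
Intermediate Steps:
$c = \frac{1}{2}$ ($c = \frac{1}{2 + 0} = \frac{1}{2} \approx 0.5$)
$m = 15$ ($m = \left(-15\right) \left(-1\right) = 15$)
$I = \frac{359}{45}$ ($I = 8 - \frac{3 \cdot \frac{1}{15}}{9} = 8 - \frac{1}{45} = \frac{359}{45} \approx 7.9778$)
$h{\left(u,F \right)} = \frac{1}{2} - F$
$h{\left(I,5 \right)} \left(-3\right) 7 = \left(\frac{1}{2} - 5\right) \left(-3\right) 7 = \left(- \frac{9}{2}\right) \left(-3\right) 7 = \frac{27}{2} \cdot 7 = \frac{189}{2}$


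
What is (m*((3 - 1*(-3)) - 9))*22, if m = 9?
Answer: -594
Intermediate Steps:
(m*((3 - 1*(-3)) - 9))*22 = (9*((3 - 1*(-3)) - 9))*22 = (9*((3 + 3) - 9))*22 = (9*(6 - 9))*22 = (9*(-3))*22 = -27*22 = -594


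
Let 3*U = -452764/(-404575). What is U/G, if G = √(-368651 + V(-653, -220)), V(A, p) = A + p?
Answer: -226382*I*√92381/112125129225 ≈ -0.00061366*I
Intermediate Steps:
U = 452764/1213725 (U = (-452764/(-404575))/3 = (-452764*(-1/404575))/3 = (⅓)*(452764/404575) = 452764/1213725 ≈ 0.37304)
G = 2*I*√92381 (G = √(-368651 + (-653 - 220)) = √(-368651 - 873) = √(-369524) = 2*I*√92381 ≈ 607.88*I)
U/G = 452764/(1213725*((2*I*√92381))) = 452764*(-I*√92381/184762)/1213725 = -226382*I*√92381/112125129225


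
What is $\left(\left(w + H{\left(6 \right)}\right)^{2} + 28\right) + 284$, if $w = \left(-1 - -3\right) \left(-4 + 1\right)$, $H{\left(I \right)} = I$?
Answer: $312$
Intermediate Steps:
$w = -6$ ($w = \left(-1 + 3\right) \left(-3\right) = 2 \left(-3\right) = -6$)
$\left(\left(w + H{\left(6 \right)}\right)^{2} + 28\right) + 284 = \left(\left(-6 + 6\right)^{2} + 28\right) + 284 = \left(0^{2} + 28\right) + 284 = \left(0 + 28\right) + 284 = 28 + 284 = 312$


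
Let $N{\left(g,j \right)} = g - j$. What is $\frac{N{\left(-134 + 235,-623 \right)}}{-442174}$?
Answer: $- \frac{362}{221087} \approx -0.0016374$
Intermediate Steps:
$\frac{N{\left(-134 + 235,-623 \right)}}{-442174} = \frac{\left(-134 + 235\right) - -623}{-442174} = \left(101 + 623\right) \left(- \frac{1}{442174}\right) = 724 \left(- \frac{1}{442174}\right) = - \frac{362}{221087}$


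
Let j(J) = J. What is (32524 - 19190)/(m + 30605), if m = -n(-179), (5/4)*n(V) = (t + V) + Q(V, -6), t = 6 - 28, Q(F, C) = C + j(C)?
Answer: 66670/153877 ≈ 0.43327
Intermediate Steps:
Q(F, C) = 2*C (Q(F, C) = C + C = 2*C)
t = -22
n(V) = -136/5 + 4*V/5 (n(V) = 4*((-22 + V) + 2*(-6))/5 = 4*((-22 + V) - 12)/5 = 4*(-34 + V)/5 = -136/5 + 4*V/5)
m = 852/5 (m = -(-136/5 + (⅘)*(-179)) = -(-136/5 - 716/5) = -1*(-852/5) = 852/5 ≈ 170.40)
(32524 - 19190)/(m + 30605) = (32524 - 19190)/(852/5 + 30605) = 13334/(153877/5) = 13334*(5/153877) = 66670/153877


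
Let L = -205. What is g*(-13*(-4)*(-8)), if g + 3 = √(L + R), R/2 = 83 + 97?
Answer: 1248 - 416*√155 ≈ -3931.2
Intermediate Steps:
R = 360 (R = 2*(83 + 97) = 2*180 = 360)
g = -3 + √155 (g = -3 + √(-205 + 360) = -3 + √155 ≈ 9.4499)
g*(-13*(-4)*(-8)) = (-3 + √155)*(-13*(-4)*(-8)) = (-3 + √155)*(52*(-8)) = (-3 + √155)*(-416) = 1248 - 416*√155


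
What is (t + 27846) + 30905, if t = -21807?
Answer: 36944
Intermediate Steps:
(t + 27846) + 30905 = (-21807 + 27846) + 30905 = 6039 + 30905 = 36944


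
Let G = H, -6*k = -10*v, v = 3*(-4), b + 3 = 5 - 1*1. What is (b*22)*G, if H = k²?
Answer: 8800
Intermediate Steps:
b = 1 (b = -3 + (5 - 1*1) = -3 + (5 - 1) = -3 + 4 = 1)
v = -12
k = -20 (k = -(-1)*5*(-12)/3 = -(-1)*(-60)/3 = -⅙*120 = -20)
H = 400 (H = (-20)² = 400)
G = 400
(b*22)*G = (1*22)*400 = 22*400 = 8800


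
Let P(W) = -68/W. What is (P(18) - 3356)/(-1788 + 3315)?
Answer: -30238/13743 ≈ -2.2002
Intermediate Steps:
(P(18) - 3356)/(-1788 + 3315) = (-68/18 - 3356)/(-1788 + 3315) = (-68*1/18 - 3356)/1527 = (-34/9 - 3356)*(1/1527) = -30238/9*1/1527 = -30238/13743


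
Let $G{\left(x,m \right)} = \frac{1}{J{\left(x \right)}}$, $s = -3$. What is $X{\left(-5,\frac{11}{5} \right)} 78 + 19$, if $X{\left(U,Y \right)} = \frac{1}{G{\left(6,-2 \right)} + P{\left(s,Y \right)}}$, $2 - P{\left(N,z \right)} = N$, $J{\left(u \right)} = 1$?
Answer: $32$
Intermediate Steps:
$P{\left(N,z \right)} = 2 - N$
$G{\left(x,m \right)} = 1$ ($G{\left(x,m \right)} = 1^{-1} = 1$)
$X{\left(U,Y \right)} = \frac{1}{6}$ ($X{\left(U,Y \right)} = \frac{1}{1 + \left(2 - -3\right)} = \frac{1}{1 + \left(2 + 3\right)} = \frac{1}{1 + 5} = \frac{1}{6}$)
$X{\left(-5,\frac{11}{5} \right)} 78 + 19 = \frac{1}{6} \cdot 78 + 19 = 13 + 19 = 32$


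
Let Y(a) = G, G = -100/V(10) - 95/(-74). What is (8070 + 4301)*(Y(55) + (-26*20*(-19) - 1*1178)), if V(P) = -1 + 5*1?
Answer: 7944569603/74 ≈ 1.0736e+8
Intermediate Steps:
V(P) = 4 (V(P) = -1 + 5 = 4)
G = -1755/74 (G = -100/4 - 95/(-74) = -100*¼ - 95*(-1/74) = -25 + 95/74 = -1755/74 ≈ -23.716)
Y(a) = -1755/74
(8070 + 4301)*(Y(55) + (-26*20*(-19) - 1*1178)) = (8070 + 4301)*(-1755/74 + (-26*20*(-19) - 1*1178)) = 12371*(-1755/74 + (-520*(-19) - 1178)) = 12371*(-1755/74 + (9880 - 1178)) = 12371*(-1755/74 + 8702) = 12371*(642193/74) = 7944569603/74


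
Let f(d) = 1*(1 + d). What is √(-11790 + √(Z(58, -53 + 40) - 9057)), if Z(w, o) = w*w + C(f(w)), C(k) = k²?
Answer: √(-11790 + 2*I*√553) ≈ 0.2166 + 108.58*I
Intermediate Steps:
f(d) = 1 + d
Z(w, o) = w² + (1 + w)² (Z(w, o) = w*w + (1 + w)² = w² + (1 + w)²)
√(-11790 + √(Z(58, -53 + 40) - 9057)) = √(-11790 + √((58² + (1 + 58)²) - 9057)) = √(-11790 + √((3364 + 59²) - 9057)) = √(-11790 + √((3364 + 3481) - 9057)) = √(-11790 + √(6845 - 9057)) = √(-11790 + √(-2212)) = √(-11790 + 2*I*√553)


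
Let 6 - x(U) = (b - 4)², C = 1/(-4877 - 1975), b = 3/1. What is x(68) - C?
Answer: 34261/6852 ≈ 5.0001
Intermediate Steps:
b = 3 (b = 3*1 = 3)
C = -1/6852 (C = 1/(-6852) = -1/6852 ≈ -0.00014594)
x(U) = 5 (x(U) = 6 - (3 - 4)² = 6 - 1*(-1)² = 6 - 1*1 = 6 - 1 = 5)
x(68) - C = 5 - 1*(-1/6852) = 5 + 1/6852 = 34261/6852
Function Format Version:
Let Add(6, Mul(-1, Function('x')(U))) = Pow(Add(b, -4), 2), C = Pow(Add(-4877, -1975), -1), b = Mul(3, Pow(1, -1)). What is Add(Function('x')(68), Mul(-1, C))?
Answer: Rational(34261, 6852) ≈ 5.0001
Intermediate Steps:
b = 3 (b = Mul(3, 1) = 3)
C = Rational(-1, 6852) (C = Pow(-6852, -1) = Rational(-1, 6852) ≈ -0.00014594)
Function('x')(U) = 5 (Function('x')(U) = Add(6, Mul(-1, Pow(Add(3, -4), 2))) = Add(6, Mul(-1, Pow(-1, 2))) = Add(6, Mul(-1, 1)) = Add(6, -1) = 5)
Add(Function('x')(68), Mul(-1, C)) = Add(5, Mul(-1, Rational(-1, 6852))) = Add(5, Rational(1, 6852)) = Rational(34261, 6852)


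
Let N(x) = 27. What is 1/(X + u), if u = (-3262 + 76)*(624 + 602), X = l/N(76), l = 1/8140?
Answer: -219780/858468592079 ≈ -2.5601e-7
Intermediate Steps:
l = 1/8140 ≈ 0.00012285
X = 1/219780 (X = (1/8140)/27 = (1/8140)*(1/27) = 1/219780 ≈ 4.5500e-6)
u = -3906036 (u = -3186*1226 = -3906036)
1/(X + u) = 1/(1/219780 - 3906036) = 1/(-858468592079/219780) = -219780/858468592079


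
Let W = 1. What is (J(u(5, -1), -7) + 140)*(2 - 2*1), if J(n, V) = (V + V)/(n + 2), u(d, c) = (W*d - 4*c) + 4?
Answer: 0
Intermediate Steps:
u(d, c) = 4 + d - 4*c (u(d, c) = (1*d - 4*c) + 4 = (d - 4*c) + 4 = 4 + d - 4*c)
J(n, V) = 2*V/(2 + n) (J(n, V) = (2*V)/(2 + n) = 2*V/(2 + n))
(J(u(5, -1), -7) + 140)*(2 - 2*1) = (2*(-7)/(2 + (4 + 5 - 4*(-1))) + 140)*(2 - 2*1) = (2*(-7)/(2 + (4 + 5 + 4)) + 140)*(2 - 2) = (2*(-7)/(2 + 13) + 140)*0 = (2*(-7)/15 + 140)*0 = (2*(-7)*(1/15) + 140)*0 = (-14/15 + 140)*0 = (2086/15)*0 = 0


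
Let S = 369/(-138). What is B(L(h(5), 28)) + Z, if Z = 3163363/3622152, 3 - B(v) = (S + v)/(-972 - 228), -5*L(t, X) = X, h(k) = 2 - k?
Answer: 161055712031/41654748000 ≈ 3.8664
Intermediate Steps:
L(t, X) = -X/5
S = -123/46 (S = 369*(-1/138) = -123/46 ≈ -2.6739)
B(v) = 55159/18400 + v/1200 (B(v) = 3 - (-123/46 + v)/(-972 - 228) = 3 - (-123/46 + v)/(-1200) = 3 - (-123/46 + v)*(-1)/1200 = 3 - (41/18400 - v/1200) = 3 + (-41/18400 + v/1200) = 55159/18400 + v/1200)
Z = 3163363/3622152 (Z = 3163363*(1/3622152) = 3163363/3622152 ≈ 0.87334)
B(L(h(5), 28)) + Z = (55159/18400 + (-⅕*28)/1200) + 3163363/3622152 = (55159/18400 + (1/1200)*(-28/5)) + 3163363/3622152 = (55159/18400 - 7/1500) + 3163363/3622152 = 826097/276000 + 3163363/3622152 = 161055712031/41654748000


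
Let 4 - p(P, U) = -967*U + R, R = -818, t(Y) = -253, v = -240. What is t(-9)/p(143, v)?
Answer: 253/231258 ≈ 0.0010940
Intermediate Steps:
p(P, U) = 822 + 967*U (p(P, U) = 4 - (-967*U - 818) = 4 - (-818 - 967*U) = 4 + (818 + 967*U) = 822 + 967*U)
t(-9)/p(143, v) = -253/(822 + 967*(-240)) = -253/(822 - 232080) = -253/(-231258) = -253*(-1/231258) = 253/231258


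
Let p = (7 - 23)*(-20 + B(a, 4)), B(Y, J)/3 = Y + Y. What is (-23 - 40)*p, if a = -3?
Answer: -38304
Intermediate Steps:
B(Y, J) = 6*Y (B(Y, J) = 3*(Y + Y) = 3*(2*Y) = 6*Y)
p = 608 (p = (7 - 23)*(-20 + 6*(-3)) = -16*(-20 - 18) = -16*(-38) = 608)
(-23 - 40)*p = (-23 - 40)*608 = -63*608 = -38304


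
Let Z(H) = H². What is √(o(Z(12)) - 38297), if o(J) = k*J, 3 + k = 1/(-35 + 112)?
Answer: I*√229613153/77 ≈ 196.79*I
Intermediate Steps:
k = -230/77 (k = -3 + 1/(-35 + 112) = -3 + 1/77 = -230/77 ≈ -2.9870)
o(J) = -230*J/77
√(o(Z(12)) - 38297) = √(-230/77*12² - 38297) = √(-230/77*144 - 38297) = √(-33120/77 - 38297) = √(-2981989/77) = I*√229613153/77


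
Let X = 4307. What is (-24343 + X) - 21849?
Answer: -41885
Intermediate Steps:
(-24343 + X) - 21849 = (-24343 + 4307) - 21849 = -20036 - 21849 = -41885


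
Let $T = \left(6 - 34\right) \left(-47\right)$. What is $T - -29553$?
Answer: $30869$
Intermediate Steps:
$T = 1316$ ($T = \left(-28\right) \left(-47\right) = 1316$)
$T - -29553 = 1316 - -29553 = 1316 + 29553 = 30869$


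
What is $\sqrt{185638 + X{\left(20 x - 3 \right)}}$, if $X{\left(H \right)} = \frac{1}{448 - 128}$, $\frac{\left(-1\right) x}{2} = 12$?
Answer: $\frac{\sqrt{297020805}}{40} \approx 430.86$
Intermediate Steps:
$x = -24$ ($x = \left(-2\right) 12 = -24$)
$X{\left(H \right)} = \frac{1}{320}$
$\sqrt{185638 + X{\left(20 x - 3 \right)}} = \sqrt{185638 + \frac{1}{320}} = \sqrt{\frac{59404161}{320}} = \frac{\sqrt{297020805}}{40}$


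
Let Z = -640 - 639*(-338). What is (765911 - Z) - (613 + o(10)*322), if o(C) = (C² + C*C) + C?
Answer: 482336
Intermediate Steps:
Z = 215342 (Z = -640 + 215982 = 215342)
o(C) = C + 2*C² (o(C) = (C² + C²) + C = 2*C² + C = C + 2*C²)
(765911 - Z) - (613 + o(10)*322) = (765911 - 1*215342) - (613 + (10*(1 + 2*10))*322) = (765911 - 215342) - (613 + (10*(1 + 20))*322) = 550569 - (613 + (10*21)*322) = 550569 - (613 + 210*322) = 550569 - (613 + 67620) = 550569 - 1*68233 = 550569 - 68233 = 482336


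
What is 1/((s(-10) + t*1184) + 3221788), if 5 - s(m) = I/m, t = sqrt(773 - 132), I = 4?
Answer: 80544835/259476353064689 - 29600*sqrt(641)/259476353064689 ≈ 3.0752e-7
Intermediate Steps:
t = sqrt(641) ≈ 25.318
s(m) = 5 - 4/m
1/((s(-10) + t*1184) + 3221788) = 1/(((5 - 4/(-10)) + sqrt(641)*1184) + 3221788) = 1/(((5 - 4*(-1/10)) + 1184*sqrt(641)) + 3221788) = 1/(((5 + 2/5) + 1184*sqrt(641)) + 3221788) = 1/((27/5 + 1184*sqrt(641)) + 3221788) = 1/(16108967/5 + 1184*sqrt(641))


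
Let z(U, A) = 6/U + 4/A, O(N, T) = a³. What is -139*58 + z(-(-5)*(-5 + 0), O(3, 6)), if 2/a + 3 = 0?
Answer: -403787/50 ≈ -8075.7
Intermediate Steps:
a = -⅔ (a = 2/(-3 + 0) = 2/(-3) = 2*(-⅓) = -⅔ ≈ -0.66667)
O(N, T) = -8/27 (O(N, T) = (-⅔)³ = -8/27)
z(U, A) = 4/A + 6/U
-139*58 + z(-(-5)*(-5 + 0), O(3, 6)) = -139*58 + (4/(-8/27) + 6/((-(-5)*(-5 + 0)))) = -8062 + (4*(-27/8) + 6/((-(-5)*(-5)))) = -8062 + (-27/2 + 6/((-5*5))) = -8062 + (-27/2 + 6/(-25)) = -8062 + (-27/2 + 6*(-1/25)) = -8062 + (-27/2 - 6/25) = -8062 - 687/50 = -403787/50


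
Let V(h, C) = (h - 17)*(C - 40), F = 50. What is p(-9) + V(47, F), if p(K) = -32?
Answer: 268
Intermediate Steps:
V(h, C) = (-40 + C)*(-17 + h) (V(h, C) = (-17 + h)*(-40 + C) = (-40 + C)*(-17 + h))
p(-9) + V(47, F) = -32 + (680 - 40*47 - 17*50 + 50*47) = -32 + (680 - 1880 - 850 + 2350) = -32 + 300 = 268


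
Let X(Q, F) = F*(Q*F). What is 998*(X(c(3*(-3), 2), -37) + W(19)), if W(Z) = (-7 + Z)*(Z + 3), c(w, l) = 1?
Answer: 1629734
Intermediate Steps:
X(Q, F) = Q*F² (X(Q, F) = F*(F*Q) = Q*F²)
W(Z) = (-7 + Z)*(3 + Z)
998*(X(c(3*(-3), 2), -37) + W(19)) = 998*(1*(-37)² + (-21 + 19² - 4*19)) = 998*(1*1369 + (-21 + 361 - 76)) = 998*(1369 + 264) = 998*1633 = 1629734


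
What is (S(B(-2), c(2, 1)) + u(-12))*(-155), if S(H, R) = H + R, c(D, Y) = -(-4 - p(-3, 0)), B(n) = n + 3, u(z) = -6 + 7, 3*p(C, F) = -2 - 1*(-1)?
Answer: -2635/3 ≈ -878.33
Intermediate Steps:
p(C, F) = -⅓ (p(C, F) = (-2 - 1*(-1))/3 = (-2 + 1)/3 = (⅓)*(-1) = -⅓)
u(z) = 1
B(n) = 3 + n
c(D, Y) = 11/3 (c(D, Y) = -(-4 - 1*(-⅓)) = -(-4 + ⅓) = -1*(-11/3) = 11/3)
(S(B(-2), c(2, 1)) + u(-12))*(-155) = (((3 - 2) + 11/3) + 1)*(-155) = ((1 + 11/3) + 1)*(-155) = (14/3 + 1)*(-155) = (17/3)*(-155) = -2635/3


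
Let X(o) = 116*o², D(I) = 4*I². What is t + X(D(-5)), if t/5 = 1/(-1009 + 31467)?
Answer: 35331280005/30458 ≈ 1.1600e+6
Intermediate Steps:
t = 5/30458 (t = 5/(-1009 + 31467) = 5/30458 ≈ 0.00016416)
t + X(D(-5)) = 5/30458 + 116*(4*(-5)²)² = 5/30458 + 116*(4*25)² = 5/30458 + 116*100² = 5/30458 + 116*10000 = 5/30458 + 1160000 = 35331280005/30458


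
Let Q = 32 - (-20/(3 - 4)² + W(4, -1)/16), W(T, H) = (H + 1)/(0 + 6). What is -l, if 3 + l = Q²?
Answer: -2701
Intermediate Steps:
W(T, H) = ⅙ + H/6 (W(T, H) = (1 + H)/6 = (1 + H)*(⅙) = ⅙ + H/6)
Q = 52 (Q = 32 - (-20/(3 - 4)² + (⅙ + (⅙)*(-1))/16) = 32 - (-20/((-1)²) + (⅙ - ⅙)*(1/16)) = 32 - (-20/1 + 0*(1/16)) = 32 - (-20*1 + 0) = 32 - (-20 + 0) = 32 - 1*(-20) = 32 + 20 = 52)
l = 2701 (l = -3 + 52² = -3 + 2704 = 2701)
-l = -1*2701 = -2701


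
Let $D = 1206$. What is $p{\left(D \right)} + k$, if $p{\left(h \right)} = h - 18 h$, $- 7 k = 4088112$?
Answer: $-604518$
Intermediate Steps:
$k = -584016$ ($k = \left(- \frac{1}{7}\right) 4088112 = -584016$)
$p{\left(h \right)} = - 17 h$
$p{\left(D \right)} + k = \left(-17\right) 1206 - 584016 = -20502 - 584016 = -604518$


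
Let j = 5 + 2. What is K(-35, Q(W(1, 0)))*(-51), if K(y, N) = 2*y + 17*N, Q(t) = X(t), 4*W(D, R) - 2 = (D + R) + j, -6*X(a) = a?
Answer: 15725/4 ≈ 3931.3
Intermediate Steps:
X(a) = -a/6
j = 7
W(D, R) = 9/4 + D/4 + R/4 (W(D, R) = ½ + ((D + R) + 7)/4 = ½ + (7 + D + R)/4 = ½ + (7/4 + D/4 + R/4) = 9/4 + D/4 + R/4)
Q(t) = -t/6
K(-35, Q(W(1, 0)))*(-51) = (2*(-35) + 17*(-(9/4 + (¼)*1 + (¼)*0)/6))*(-51) = (-70 + 17*(-(9/4 + ¼ + 0)/6))*(-51) = (-70 + 17*(-⅙*5/2))*(-51) = (-70 + 17*(-5/12))*(-51) = (-70 - 85/12)*(-51) = -925/12*(-51) = 15725/4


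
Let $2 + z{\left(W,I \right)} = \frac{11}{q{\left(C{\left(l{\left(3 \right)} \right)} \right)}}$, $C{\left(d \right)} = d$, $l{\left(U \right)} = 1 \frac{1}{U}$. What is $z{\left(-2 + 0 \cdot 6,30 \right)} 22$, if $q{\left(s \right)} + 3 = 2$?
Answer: $-286$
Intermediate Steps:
$l{\left(U \right)} = \frac{1}{U}$
$q{\left(s \right)} = -1$ ($q{\left(s \right)} = -3 + 2 = -1$)
$z{\left(W,I \right)} = -13$ ($z{\left(W,I \right)} = -2 + \frac{11}{-1} = -2 + 11 \left(-1\right) = -2 - 11 = -13$)
$z{\left(-2 + 0 \cdot 6,30 \right)} 22 = \left(-13\right) 22 = -286$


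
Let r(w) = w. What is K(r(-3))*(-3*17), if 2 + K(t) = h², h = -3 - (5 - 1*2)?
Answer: -1734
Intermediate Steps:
h = -6 (h = -3 - (5 - 2) = -3 - 1*3 = -3 - 3 = -6)
K(t) = 34 (K(t) = -2 + (-6)² = -2 + 36 = 34)
K(r(-3))*(-3*17) = 34*(-3*17) = 34*(-51) = -1734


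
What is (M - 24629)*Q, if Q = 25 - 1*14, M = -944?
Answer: -281303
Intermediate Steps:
Q = 11 (Q = 25 - 14 = 11)
(M - 24629)*Q = (-944 - 24629)*11 = -25573*11 = -281303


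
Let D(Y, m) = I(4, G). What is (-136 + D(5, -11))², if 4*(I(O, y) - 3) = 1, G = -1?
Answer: 281961/16 ≈ 17623.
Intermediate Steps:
I(O, y) = 13/4 (I(O, y) = 3 + (¼)*1 = 3 + ¼ = 13/4)
D(Y, m) = 13/4
(-136 + D(5, -11))² = (-136 + 13/4)² = (-531/4)² = 281961/16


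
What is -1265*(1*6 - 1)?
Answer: -6325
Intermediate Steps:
-1265*(1*6 - 1) = -1265*(6 - 1) = -1265*5 = -11*575 = -6325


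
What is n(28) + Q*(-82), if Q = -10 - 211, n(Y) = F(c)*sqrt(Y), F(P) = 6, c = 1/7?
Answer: 18122 + 12*sqrt(7) ≈ 18154.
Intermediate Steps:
c = 1/7 ≈ 0.14286
n(Y) = 6*sqrt(Y)
Q = -221
n(28) + Q*(-82) = 6*sqrt(28) - 221*(-82) = 6*(2*sqrt(7)) + 18122 = 12*sqrt(7) + 18122 = 18122 + 12*sqrt(7)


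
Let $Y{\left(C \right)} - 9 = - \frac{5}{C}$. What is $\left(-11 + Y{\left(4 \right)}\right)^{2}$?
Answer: $\frac{169}{16} \approx 10.563$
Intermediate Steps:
$Y{\left(C \right)} = 9 - \frac{5}{C}$
$\left(-11 + Y{\left(4 \right)}\right)^{2} = \left(-11 + \left(9 - \frac{5}{4}\right)\right)^{2} = \left(-11 + \frac{31}{4}\right)^{2} = \left(- \frac{13}{4}\right)^{2} = \frac{169}{16}$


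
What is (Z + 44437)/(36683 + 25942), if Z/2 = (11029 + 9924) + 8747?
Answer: 103837/62625 ≈ 1.6581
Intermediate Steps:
Z = 59400 (Z = 2*((11029 + 9924) + 8747) = 2*(20953 + 8747) = 2*29700 = 59400)
(Z + 44437)/(36683 + 25942) = (59400 + 44437)/(36683 + 25942) = 103837/62625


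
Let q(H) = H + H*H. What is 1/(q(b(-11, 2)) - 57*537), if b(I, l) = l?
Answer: -1/30603 ≈ -3.2677e-5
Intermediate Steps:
q(H) = H + H²
1/(q(b(-11, 2)) - 57*537) = 1/(2*(1 + 2) - 57*537) = 1/(2*3 - 30609) = 1/(6 - 30609) = 1/(-30603) = -1/30603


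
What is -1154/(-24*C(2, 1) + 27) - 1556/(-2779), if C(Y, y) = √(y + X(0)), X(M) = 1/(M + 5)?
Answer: -2289134/2779 - 9232*√30/63 ≈ -1626.4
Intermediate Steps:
X(M) = 1/(5 + M)
C(Y, y) = √(⅕ + y) (C(Y, y) = √(y + 1/(5 + 0)) = √(y + 1/5) = √(y + ⅕) = √(⅕ + y))
-1154/(-24*C(2, 1) + 27) - 1556/(-2779) = -1154/(-24*√(5 + 25*1)/5 + 27) - 1556/(-2779) = -1154/(-24*√(5 + 25)/5 + 27) - 1556*(-1/2779) = -1154/(-24*√30/5 + 27) + 1556/2779 = -1154/(27 - 24*√30/5) + 1556/2779 = 1556/2779 - 1154/(27 - 24*√30/5)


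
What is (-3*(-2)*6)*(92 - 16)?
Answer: 2736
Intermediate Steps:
(-3*(-2)*6)*(92 - 16) = (6*6)*76 = 36*76 = 2736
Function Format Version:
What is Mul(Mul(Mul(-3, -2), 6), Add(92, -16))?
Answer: 2736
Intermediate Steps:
Mul(Mul(Mul(-3, -2), 6), Add(92, -16)) = Mul(Mul(6, 6), 76) = Mul(36, 76) = 2736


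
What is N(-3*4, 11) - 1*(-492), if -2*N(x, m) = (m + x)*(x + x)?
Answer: 480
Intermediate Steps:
N(x, m) = -x*(m + x) (N(x, m) = -(m + x)*(x + x)/2 = -(m + x)*2*x/2 = -x*(m + x))
N(-3*4, 11) - 1*(-492) = -(-3*4)*(11 - 3*4) - 1*(-492) = -1*(-12)*(11 - 12) + 492 = -1*(-12)*(-1) + 492 = -12 + 492 = 480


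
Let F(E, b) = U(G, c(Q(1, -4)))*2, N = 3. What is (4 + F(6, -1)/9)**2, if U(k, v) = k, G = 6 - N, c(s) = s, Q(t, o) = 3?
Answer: 196/9 ≈ 21.778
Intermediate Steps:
G = 3 (G = 6 - 1*3 = 6 - 3 = 3)
F(E, b) = 6 (F(E, b) = 3*2 = 6)
(4 + F(6, -1)/9)**2 = (4 + 6/9)**2 = (4 + 6*(1/9))**2 = (4 + 2/3)**2 = (14/3)**2 = 196/9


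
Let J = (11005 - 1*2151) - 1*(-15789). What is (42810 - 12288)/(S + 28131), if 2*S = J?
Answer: 61044/80905 ≈ 0.75451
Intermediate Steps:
J = 24643 (J = (11005 - 2151) + 15789 = 8854 + 15789 = 24643)
S = 24643/2 (S = (½)*24643 = 24643/2 ≈ 12322.)
(42810 - 12288)/(S + 28131) = (42810 - 12288)/(24643/2 + 28131) = 30522/(80905/2) = 30522*(2/80905) = 61044/80905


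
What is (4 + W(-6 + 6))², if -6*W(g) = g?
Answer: 16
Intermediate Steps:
W(g) = -g/6
(4 + W(-6 + 6))² = (4 - (-6 + 6)/6)² = (4 - ⅙*0)² = (4 + 0)² = 4² = 16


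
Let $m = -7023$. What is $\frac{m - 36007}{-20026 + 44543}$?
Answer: $- \frac{43030}{24517} \approx -1.7551$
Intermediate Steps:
$\frac{m - 36007}{-20026 + 44543} = \frac{-7023 - 36007}{-20026 + 44543} = - \frac{43030}{24517}$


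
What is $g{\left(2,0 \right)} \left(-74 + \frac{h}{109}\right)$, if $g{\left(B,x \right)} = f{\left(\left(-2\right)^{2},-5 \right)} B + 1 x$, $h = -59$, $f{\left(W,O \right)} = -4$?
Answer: $\frac{65000}{109} \approx 596.33$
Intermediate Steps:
$g{\left(B,x \right)} = x - 4 B$ ($g{\left(B,x \right)} = - 4 B + 1 x = - 4 B + x = x - 4 B$)
$g{\left(2,0 \right)} \left(-74 + \frac{h}{109}\right) = \left(0 - 8\right) \left(-74 - \frac{59}{109}\right) = - 8 \left(-74 - \frac{59}{109}\right) = \left(-8\right) \left(- \frac{8125}{109}\right) = \frac{65000}{109}$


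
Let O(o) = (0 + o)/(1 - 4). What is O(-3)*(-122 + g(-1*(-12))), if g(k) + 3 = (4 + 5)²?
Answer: -44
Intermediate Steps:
O(o) = -o/3 (O(o) = o/(-3) = o*(-⅓) = -o/3)
g(k) = 78 (g(k) = -3 + (4 + 5)² = -3 + 9² = -3 + 81 = 78)
O(-3)*(-122 + g(-1*(-12))) = (-⅓*(-3))*(-122 + 78) = 1*(-44) = -44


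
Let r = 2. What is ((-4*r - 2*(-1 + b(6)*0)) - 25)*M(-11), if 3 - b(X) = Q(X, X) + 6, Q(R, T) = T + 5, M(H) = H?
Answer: 341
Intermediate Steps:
Q(R, T) = 5 + T
b(X) = -8 - X (b(X) = 3 - ((5 + X) + 6) = 3 - (11 + X) = 3 + (-11 - X) = -8 - X)
((-4*r - 2*(-1 + b(6)*0)) - 25)*M(-11) = ((-4*2 - 2*(-1 + (-8 - 1*6)*0)) - 25)*(-11) = ((-8 - 2*(-1 + (-8 - 6)*0)) - 25)*(-11) = ((-8 - 2*(-1 - 14*0)) - 25)*(-11) = ((-8 - 2*(-1 + 0)) - 25)*(-11) = ((-8 - 2*(-1)) - 25)*(-11) = ((-8 + 2) - 25)*(-11) = (-6 - 25)*(-11) = -31*(-11) = 341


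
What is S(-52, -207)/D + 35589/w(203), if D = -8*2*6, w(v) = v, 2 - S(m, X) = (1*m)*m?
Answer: 1982525/9744 ≈ 203.46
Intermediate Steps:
S(m, X) = 2 - m**2 (S(m, X) = 2 - 1*m*m = 2 - m*m = 2 - m**2)
D = -96 (D = -16*6 = -96)
S(-52, -207)/D + 35589/w(203) = (2 - 1*(-52)**2)/(-96) + 35589/203 = (2 - 1*2704)*(-1/96) + 35589*(1/203) = (2 - 2704)*(-1/96) + 35589/203 = -2702*(-1/96) + 35589/203 = 1351/48 + 35589/203 = 1982525/9744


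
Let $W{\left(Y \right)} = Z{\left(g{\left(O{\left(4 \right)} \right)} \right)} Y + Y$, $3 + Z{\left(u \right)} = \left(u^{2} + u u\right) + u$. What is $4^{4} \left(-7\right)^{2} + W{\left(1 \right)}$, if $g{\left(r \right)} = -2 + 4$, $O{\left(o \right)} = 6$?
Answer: $12552$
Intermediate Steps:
$g{\left(r \right)} = 2$
$Z{\left(u \right)} = -3 + u + 2 u^{2}$ ($Z{\left(u \right)} = -3 + \left(\left(u^{2} + u u\right) + u\right) = -3 + \left(\left(u^{2} + u^{2}\right) + u\right) = -3 + \left(2 u^{2} + u\right) = -3 + \left(u + 2 u^{2}\right) = -3 + u + 2 u^{2}$)
$W{\left(Y \right)} = 8 Y$ ($W{\left(Y \right)} = \left(-3 + 2 + 2 \cdot 2^{2}\right) Y + Y = \left(-3 + 2 + 2 \cdot 4\right) Y + Y = \left(-3 + 2 + 8\right) Y + Y = 7 Y + Y = 8 Y$)
$4^{4} \left(-7\right)^{2} + W{\left(1 \right)} = 4^{4} \left(-7\right)^{2} + 8 \cdot 1 = 256 \cdot 49 + 8 = 12544 + 8 = 12552$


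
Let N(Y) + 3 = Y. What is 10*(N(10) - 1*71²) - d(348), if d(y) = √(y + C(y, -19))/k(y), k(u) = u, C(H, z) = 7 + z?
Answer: -50340 - √21/87 ≈ -50340.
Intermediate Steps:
N(Y) = -3 + Y
d(y) = √(-12 + y)/y (d(y) = √(y + (7 - 19))/y = √(y - 12)/y = √(-12 + y)/y)
10*(N(10) - 1*71²) - d(348) = 10*((-3 + 10) - 1*71²) - √(-12 + 348)/348 = 10*(7 - 1*5041) - √336/348 = 10*(7 - 5041) - 4*√21/348 = 10*(-5034) - √21/87 = -50340 - √21/87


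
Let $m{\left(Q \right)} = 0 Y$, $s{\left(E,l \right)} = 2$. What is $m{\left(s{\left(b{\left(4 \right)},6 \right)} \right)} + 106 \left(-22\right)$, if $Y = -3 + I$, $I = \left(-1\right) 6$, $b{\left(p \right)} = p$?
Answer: $-2332$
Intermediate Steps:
$I = -6$
$Y = -9$ ($Y = -3 - 6 = -9$)
$m{\left(Q \right)} = 0$ ($m{\left(Q \right)} = 0 \left(-9\right) = 0$)
$m{\left(s{\left(b{\left(4 \right)},6 \right)} \right)} + 106 \left(-22\right) = 0 + 106 \left(-22\right) = 0 - 2332 = -2332$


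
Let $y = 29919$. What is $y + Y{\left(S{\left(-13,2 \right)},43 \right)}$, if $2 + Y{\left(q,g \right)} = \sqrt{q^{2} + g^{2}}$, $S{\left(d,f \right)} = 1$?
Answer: $29917 + 5 \sqrt{74} \approx 29960.0$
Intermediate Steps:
$Y{\left(q,g \right)} = -2 + \sqrt{g^{2} + q^{2}}$ ($Y{\left(q,g \right)} = -2 + \sqrt{q^{2} + g^{2}} = -2 + \sqrt{g^{2} + q^{2}}$)
$y + Y{\left(S{\left(-13,2 \right)},43 \right)} = 29919 - \left(2 - \sqrt{43^{2} + 1^{2}}\right) = 29919 - \left(2 - \sqrt{1849 + 1}\right) = 29919 - \left(2 - \sqrt{1850}\right) = 29919 - \left(2 - 5 \sqrt{74}\right) = 29917 + 5 \sqrt{74}$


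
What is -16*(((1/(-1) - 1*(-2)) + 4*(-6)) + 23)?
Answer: 0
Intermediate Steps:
-16*(((1/(-1) - 1*(-2)) + 4*(-6)) + 23) = -16*(((-1 + 2) - 24) + 23) = -16*((1 - 24) + 23) = -16*(-23 + 23) = -16*0 = 0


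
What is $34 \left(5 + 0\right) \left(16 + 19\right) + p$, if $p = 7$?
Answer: $5957$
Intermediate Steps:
$34 \left(5 + 0\right) \left(16 + 19\right) + p = 34 \left(5 + 0\right) \left(16 + 19\right) + 7 = 34 \cdot 5 \cdot 35 + 7 = 34 \cdot 175 + 7 = 5950 + 7 = 5957$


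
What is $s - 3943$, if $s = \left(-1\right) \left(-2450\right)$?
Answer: $-1493$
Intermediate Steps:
$s = 2450$
$s - 3943 = 2450 - 3943 = -1493$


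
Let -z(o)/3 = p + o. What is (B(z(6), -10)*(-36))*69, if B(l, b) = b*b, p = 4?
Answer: -248400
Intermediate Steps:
z(o) = -12 - 3*o (z(o) = -3*(4 + o) = -12 - 3*o)
B(l, b) = b²
(B(z(6), -10)*(-36))*69 = ((-10)²*(-36))*69 = (100*(-36))*69 = -3600*69 = -248400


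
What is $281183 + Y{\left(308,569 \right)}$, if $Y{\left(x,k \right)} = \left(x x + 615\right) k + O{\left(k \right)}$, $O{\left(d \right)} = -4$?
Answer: $54608730$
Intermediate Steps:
$Y{\left(x,k \right)} = -4 + k \left(615 + x^{2}\right)$ ($Y{\left(x,k \right)} = \left(x x + 615\right) k - 4 = \left(x^{2} + 615\right) k - 4 = \left(615 + x^{2}\right) k - 4 = k \left(615 + x^{2}\right) - 4 = -4 + k \left(615 + x^{2}\right)$)
$281183 + Y{\left(308,569 \right)} = 281183 + \left(-4 + 615 \cdot 569 + 569 \cdot 308^{2}\right) = 281183 + \left(-4 + 349935 + 569 \cdot 94864\right) = 281183 + \left(-4 + 349935 + 53977616\right) = 281183 + 54327547 = 54608730$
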